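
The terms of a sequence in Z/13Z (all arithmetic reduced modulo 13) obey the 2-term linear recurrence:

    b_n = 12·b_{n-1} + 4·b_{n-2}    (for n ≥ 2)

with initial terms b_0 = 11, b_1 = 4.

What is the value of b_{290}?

1

b_2 = 12·4 + 4·11 = 1
b_3 = 12·1 + 4·4 = 2
b_4 = 12·2 + 4·1 = 2
b_5 = 12·2 + 4·2 = 6
b_6 = 12·6 + 4·2 = 2
b_7 = 12·2 + 4·6 = 9
b_8 = 12·9 + 4·2 = 12
b_9 = 12·12 + 4·9 = 11
b_10 = 12·11 + 4·12 = 11
b_11 = 12·11 + 4·11 = 7
b_12 = 12·7 + 4·11 = 11
b_13 = 12·11 + 4·7 = 4
(b_12, b_13) = (11, 4) = (b_0, b_1), so the sequence has period 12.
290 ≡ 2 (mod 12), hence b_290 = b_2 = 1.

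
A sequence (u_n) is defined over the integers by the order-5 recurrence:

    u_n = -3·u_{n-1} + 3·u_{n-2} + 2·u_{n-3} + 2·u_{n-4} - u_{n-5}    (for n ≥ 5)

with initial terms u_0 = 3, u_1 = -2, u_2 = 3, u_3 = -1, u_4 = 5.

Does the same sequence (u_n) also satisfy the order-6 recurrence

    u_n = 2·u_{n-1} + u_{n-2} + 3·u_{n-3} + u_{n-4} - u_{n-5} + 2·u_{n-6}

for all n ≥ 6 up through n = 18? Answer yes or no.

Terms u_0..u_18: 3, -2, 3, -1, 5, -19, 78, -286, 1065, -3940, 14618, -54194, 200972, -745207, 2763325, -10246658, 37995673, -140891729, 522440747
n=6: candidate gives -25, actual u_6 = 78 ✗

no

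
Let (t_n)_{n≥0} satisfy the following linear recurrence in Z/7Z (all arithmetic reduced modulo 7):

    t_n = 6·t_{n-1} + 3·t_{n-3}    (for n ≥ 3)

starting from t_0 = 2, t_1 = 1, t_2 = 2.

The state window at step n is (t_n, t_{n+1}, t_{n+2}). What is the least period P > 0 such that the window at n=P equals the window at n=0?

42

n=0: window = (2, 1, 2)
n=1: window = (1, 2, 4)
n=2: window = (2, 4, 6)
n=3: window = (4, 6, 0)
n=4: window = (6, 0, 5)
n=5: window = (0, 5, 6)
n=6: window = (5, 6, 1)
n=7: window = (6, 1, 0)
n=8: window = (1, 0, 4)
n=9: window = (0, 4, 6)
n=10: window = (4, 6, 1)
n=11: window = (6, 1, 4)
n=12: window = (1, 4, 0)
n=13: window = (4, 0, 3)
n=14: window = (0, 3, 2)
n=15: window = (3, 2, 5)
n=16: window = (2, 5, 4)
n=17: window = (5, 4, 2)
n=18: window = (4, 2, 6)
n=19: window = (2, 6, 6)
n=20: window = (6, 6, 0)
n=21: window = (6, 0, 4)
n=22: window = (0, 4, 0)
n=23: window = (4, 0, 0)
n=24: window = (0, 0, 5)
n=25: window = (0, 5, 2)
n=26: window = (5, 2, 5)
n=27: window = (2, 5, 3)
n=28: window = (5, 3, 3)
n=29: window = (3, 3, 5)
n=30: window = (3, 5, 4)
n=31: window = (5, 4, 5)
n=32: window = (4, 5, 3)
n=33: window = (5, 3, 2)
n=34: window = (3, 2, 6)
n=35: window = (2, 6, 3)
n=36: window = (6, 3, 3)
n=37: window = (3, 3, 1)
n=38: window = (3, 1, 1)
n=39: window = (1, 1, 1)
n=40: window = (1, 1, 2)
n=41: window = (1, 2, 1)
n=42: window = (2, 1, 2)
window at n=42 equals window at n=0 → period = 42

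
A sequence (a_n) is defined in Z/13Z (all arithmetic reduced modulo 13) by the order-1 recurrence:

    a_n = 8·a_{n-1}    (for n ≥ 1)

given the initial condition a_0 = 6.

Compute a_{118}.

7

a_1 = 8·6 = 9
a_2 = 8·9 = 7
a_3 = 8·7 = 4
a_4 = 8·4 = 6
(a_4) = (6) = (a_0), so the sequence has period 4.
118 ≡ 2 (mod 4), hence a_118 = a_2 = 7.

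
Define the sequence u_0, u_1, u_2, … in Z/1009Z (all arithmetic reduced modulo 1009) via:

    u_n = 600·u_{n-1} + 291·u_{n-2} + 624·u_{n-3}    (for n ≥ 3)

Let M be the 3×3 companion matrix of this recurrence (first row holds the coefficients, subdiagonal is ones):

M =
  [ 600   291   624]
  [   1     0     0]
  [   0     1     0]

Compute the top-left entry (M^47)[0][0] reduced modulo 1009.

561

(M^47)[0][0] is the top entry after applying M 47 times to the unit state (1, 0, 0). Equivalently it is h_{49} for the auxiliary sequence (h_n) obeying the same recurrence with h_2 = 1 and h_i = 0 for 0 ≤ i < 2:
h_3 = 600·1 + 291·0 + 624·0 = 600
h_4 = 600·600 + 291·1 + 624·0 = 78
h_5 = 600·78 + 291·600 + 624·1 = 44
h_6 = 600·44 + 291·78 + 624·600 = 727
h_7 = 600·727 + 291·44 + 624·78 = 239
h_8 = 600·239 + 291·727 + 624·44 = 2
h_9 = 600·2 + 291·239 + 624·727 = 726
h_10 = 600·726 + 291·2 + 624·239 = 98
h_11 = 600·98 + 291·726 + 624·2 = 902
h_12 = 600·902 + 291·98 + 624·726 = 625
h_13 = 600·625 + 291·902 + 624·98 = 406
h_14 = 600·406 + 291·625 + 624·902 = 512
h_15 = 600·512 + 291·406 + 624·625 = 74
h_16 = 600·74 + 291·512 + 624·406 = 758
h_17 = 600·758 + 291·74 + 624·512 = 730
h_18 = 600·730 + 291·758 + 624·74 = 472
h_19 = 600·472 + 291·730 + 624·758 = 991
h_20 = 600·991 + 291·472 + 624·730 = 888
h_21 = 600·888 + 291·991 + 624·472 = 764
h_22 = 600·764 + 291·888 + 624·991 = 285
h_23 = 600·285 + 291·764 + 624·888 = 994
h_24 = 600·994 + 291·285 + 624·764 = 766
h_25 = 600·766 + 291·994 + 624·285 = 432
h_26 = 600·432 + 291·766 + 624·994 = 534
h_27 = 600·534 + 291·432 + 624·766 = 861
h_28 = 600·861 + 291·534 + 624·432 = 165
h_29 = 600·165 + 291·861 + 624·534 = 683
h_30 = 600·683 + 291·165 + 624·861 = 205
h_31 = 600·205 + 291·683 + 624·165 = 933
h_32 = 600·933 + 291·205 + 624·683 = 323
h_33 = 600·323 + 291·933 + 624·205 = 940
h_34 = 600·940 + 291·323 + 624·933 = 124
h_35 = 600·124 + 291·940 + 624·323 = 596
h_36 = 600·596 + 291·124 + 624·940 = 505
h_37 = 600·505 + 291·596 + 624·124 = 880
h_38 = 600·880 + 291·505 + 624·596 = 526
h_39 = 600·526 + 291·880 + 624·505 = 898
h_40 = 600·898 + 291·526 + 624·880 = 925
h_41 = 600·925 + 291·898 + 624·526 = 336
h_42 = 600·336 + 291·925 + 624·898 = 938
h_43 = 600·938 + 291·336 + 624·925 = 742
h_44 = 600·742 + 291·938 + 624·336 = 551
h_45 = 600·551 + 291·742 + 624·938 = 745
h_46 = 600·745 + 291·551 + 624·742 = 809
h_47 = 600·809 + 291·745 + 624·551 = 695
h_48 = 600·695 + 291·809 + 624·745 = 336
h_49 = 600·336 + 291·695 + 624·809 = 561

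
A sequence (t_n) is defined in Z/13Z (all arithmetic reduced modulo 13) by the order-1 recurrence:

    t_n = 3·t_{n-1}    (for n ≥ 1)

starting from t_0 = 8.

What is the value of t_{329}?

t_1 = 3·8 = 11
t_2 = 3·11 = 7
t_3 = 3·7 = 8
(t_3) = (8) = (t_0), so the sequence has period 3.
329 ≡ 2 (mod 3), hence t_329 = t_2 = 7.

7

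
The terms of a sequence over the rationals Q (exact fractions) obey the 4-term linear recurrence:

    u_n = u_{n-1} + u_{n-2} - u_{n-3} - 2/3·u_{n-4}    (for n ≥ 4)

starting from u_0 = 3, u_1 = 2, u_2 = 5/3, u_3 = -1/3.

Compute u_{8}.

u_4 = 1·-1/3 + 1·5/3 + -1·2 + -2/3·3 = -8/3
u_5 = 1·-8/3 + 1·-1/3 + -1·5/3 + -2/3·2 = -6
u_6 = 1·-6 + 1·-8/3 + -1·-1/3 + -2/3·5/3 = -85/9
u_7 = 1·-85/9 + 1·-6 + -1·-8/3 + -2/3·-1/3 = -113/9
u_8 = 1·-113/9 + 1·-85/9 + -1·-6 + -2/3·-8/3 = -128/9

-128/9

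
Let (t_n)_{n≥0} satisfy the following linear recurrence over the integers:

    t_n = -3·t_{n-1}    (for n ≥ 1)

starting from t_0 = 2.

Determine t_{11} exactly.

t_1 = -3·2 = -6
t_2 = -3·-6 = 18
t_3 = -3·18 = -54
t_4 = -3·-54 = 162
t_5 = -3·162 = -486
t_6 = -3·-486 = 1458
t_7 = -3·1458 = -4374
t_8 = -3·-4374 = 13122
t_9 = -3·13122 = -39366
t_10 = -3·-39366 = 118098
t_11 = -3·118098 = -354294

-354294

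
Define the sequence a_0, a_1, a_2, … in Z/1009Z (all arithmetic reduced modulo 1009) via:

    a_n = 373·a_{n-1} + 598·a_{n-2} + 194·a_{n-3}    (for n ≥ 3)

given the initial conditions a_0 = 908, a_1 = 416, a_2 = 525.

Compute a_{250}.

a_3 = 373·525 + 598·416 + 194·908 = 210
a_4 = 373·210 + 598·525 + 194·416 = 772
a_5 = 373·772 + 598·210 + 194·525 = 796
a_6 = 373·796 + 598·772 + 194·210 = 176
a_7 = 373·176 + 598·796 + 194·772 = 259
a_8 = 373·259 + 598·176 + 194·796 = 102
Continuing the recurrence:
  a_9 = 47;  a_10 = 630;  a_11 = 364;  a_12 = 986;  a_13 = 361;  a_14 = 814
  a_15 = 448;  a_16 = 457;  a_17 = 971;  a_18 = 946;  a_19 = 57;  a_20 = 431
  a_21 = 1007;  a_22 = 665;  a_23 = 520;  a_24 = 977;  a_25 = 218;  a_26 = 609
  a_27 = 181;  a_28 = 766;  a_29 = 539;  a_30 = 37;  a_31 = 407;  a_32 = 19
  a_33 = 356;  a_34 = 119;  a_35 = 639;  a_36 = 198;  a_37 = 796;  a_38 = 472
  a_39 = 320;  a_40 = 81;  a_41 = 351;  a_42 = 290;  a_43 = 812;  a_44 = 539
  a_45 = 259;  a_46 = 318;  a_47 = 696;  a_48 = 563;  a_49 = 770;  a_50 = 140
  a_51 = 358;  a_52 = 367;  a_53 = 769;  a_54 = 625;  a_55 = 372;  a_56 = 797
  a_57 = 272;  a_58 = 434;  a_59 = 890;  a_60 = 528;  a_61 = 106;  a_62 = 235
  a_63 = 216;  a_64 = 511;  a_65 = 103;  a_66 = 463;  a_67 = 457;  a_68 = 150
  a_69 = 323;  a_70 = 173;  a_71 = 227;  a_72 = 555;  a_73 = 975;  a_74 = 6
  a_75 = 784;  a_76 = 850;  a_77 = 26;  a_78 = 118;  a_79 = 464;  a_80 = 466
  a_81 = 961;  a_82 = 657;  a_83 = 25;  a_84 = 398;  a_85 = 270;  a_86 = 504
  a_87 = 866;  a_88 = 760;  a_89 = 105;  a_90 = 754;  a_91 = 89;  a_92 = 968
  a_93 = 567;  a_94 = 421;  a_95 = 798;  a_96 = 533;  a_97 = 937;  a_98 = 712
  a_99 = 15;  a_100 = 686;  a_101 = 385;  a_102 = 784;  a_103 = 905;  a_104 = 230
  a_105 = 128;  a_106 = 641;  a_107 = 44;  a_108 = 782;  a_109 = 410;  a_110 = 495
  a_111 = 339;  a_112 = 524;  a_113 = 803;  a_114 = 589;  a_115 = 401;  a_116 = 718
  a_117 = 334;  a_118 = 106;  a_119 = 187;  a_120 = 171;  a_121 = 427;  a_122 = 152
  a_123 = 138;  a_124 = 201;  a_125 = 320;  a_126 = 963;  a_127 = 297;  a_128 = 57
  a_129 = 251;  a_130 = 680;  a_131 = 97;  a_132 = 132;  a_133 = 29;  a_134 = 608
  a_135 = 331;  a_136 = 281;  a_137 = 959;  a_138 = 703;  a_139 = 277;  a_140 = 434
  a_141 = 779;  a_142 = 455;  a_143 = 336;  a_144 = 657;  a_145 = 498;  a_146 = 82
  a_147 = 789;  a_148 = 21;  a_149 = 144;  a_150 = 383;  a_151 = 975;  a_152 = 110
  a_153 = 154;  a_154 = 591;  a_155 = 905;  a_156 = 433;  a_157 = 63;  a_158 = 926
  a_159 = 916;  a_160 = 547;  a_161 = 136;  a_162 = 588;  a_163 = 143;  a_164 = 504
  a_165 = 122;  a_166 = 301;  a_167 = 485;  a_168 = 142;  a_169 = 817;  a_170 = 436
  a_171 = 694;  a_172 = 40;  a_173 = 935;  a_174 = 793;  a_175 = 993;  a_176 = 849
  a_177 = 847;  a_178 = 212;  a_179 = 601;  a_180 = 677;  a_181 = 224;  a_182 = 601
  a_183 = 98;  a_184 = 493;  a_185 = 892;  a_186 = 782;  a_187 = 536;  a_188 = 115
  a_189 = 541;  a_190 = 208;  a_191 = 641;  a_192 = 255;  a_193 = 159;  a_194 = 154
  a_195 = 194;  a_196 = 563;  a_197 = 719;  a_198 = 773;  a_199 = 133;  a_200 = 544
  a_201 = 556;  a_202 = 525;  a_203 = 197;  a_204 = 885;  a_205 = 865;  a_206 = 155
  a_207 = 115;  a_208 = 695;  a_209 = 889;  a_210 = 659;  a_211 = 123;  a_212 = 973
  a_213 = 298;  a_214 = 480;  a_215 = 137;  a_216 = 425;  a_217 = 601;  a_218 = 401
  a_219 = 147;  a_220 = 560;  a_221 = 241;  a_222 = 250;  a_223 = 930;  a_224 = 302
  a_225 = 896;  a_226 = 23;  a_227 = 602;  a_228 = 452;  a_229 = 302;  a_230 = 275
  a_231 = 556;  a_232 = 592;  a_233 = 245;  a_234 = 333;  a_235 = 129;  a_236 = 153
  a_237 = 40;  a_238 = 270;  a_239 = 944;  a_240 = 688;  a_241 = 731;  a_242 = 492
  a_243 = 403;  a_244 = 120;  a_245 = 809;  a_246 = 676;  a_247 = 442;  a_248 = 589
a_249 = 373·589 + 598·442 + 194·676 = 676
a_250 = 373·676 + 598·589 + 194·442 = 971

971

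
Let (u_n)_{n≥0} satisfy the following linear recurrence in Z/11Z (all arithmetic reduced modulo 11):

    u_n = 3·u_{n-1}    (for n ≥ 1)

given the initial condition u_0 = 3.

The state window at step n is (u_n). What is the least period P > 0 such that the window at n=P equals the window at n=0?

5

n=0: window = (3)
n=1: window = (9)
n=2: window = (5)
n=3: window = (4)
n=4: window = (1)
n=5: window = (3)
window at n=5 equals window at n=0 → period = 5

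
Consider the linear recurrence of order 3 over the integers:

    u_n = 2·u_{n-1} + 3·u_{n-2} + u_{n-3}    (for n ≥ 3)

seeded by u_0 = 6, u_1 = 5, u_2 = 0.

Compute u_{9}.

13936

u_3 = 2·0 + 3·5 + 1·6 = 21
u_4 = 2·21 + 3·0 + 1·5 = 47
u_5 = 2·47 + 3·21 + 1·0 = 157
u_6 = 2·157 + 3·47 + 1·21 = 476
u_7 = 2·476 + 3·157 + 1·47 = 1470
u_8 = 2·1470 + 3·476 + 1·157 = 4525
u_9 = 2·4525 + 3·1470 + 1·476 = 13936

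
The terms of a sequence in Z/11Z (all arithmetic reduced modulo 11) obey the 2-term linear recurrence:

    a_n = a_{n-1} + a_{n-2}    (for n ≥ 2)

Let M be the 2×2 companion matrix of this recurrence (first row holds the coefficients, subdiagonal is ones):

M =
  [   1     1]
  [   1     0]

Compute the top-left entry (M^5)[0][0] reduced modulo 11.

(M^5)[0][0] is the top entry after applying M 5 times to the unit state (1, 0). Equivalently it is h_{6} for the auxiliary sequence (h_n) obeying the same recurrence with h_1 = 1 and h_i = 0 for 0 ≤ i < 1:
h_2 = 1·1 + 1·0 = 1
h_3 = 1·1 + 1·1 = 2
h_4 = 1·2 + 1·1 = 3
h_5 = 1·3 + 1·2 = 5
h_6 = 1·5 + 1·3 = 8

8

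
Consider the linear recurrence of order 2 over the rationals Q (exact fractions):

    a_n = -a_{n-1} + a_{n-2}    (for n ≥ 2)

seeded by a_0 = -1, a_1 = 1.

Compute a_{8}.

-34

a_2 = -1·1 + 1·-1 = -2
a_3 = -1·-2 + 1·1 = 3
a_4 = -1·3 + 1·-2 = -5
a_5 = -1·-5 + 1·3 = 8
a_6 = -1·8 + 1·-5 = -13
a_7 = -1·-13 + 1·8 = 21
a_8 = -1·21 + 1·-13 = -34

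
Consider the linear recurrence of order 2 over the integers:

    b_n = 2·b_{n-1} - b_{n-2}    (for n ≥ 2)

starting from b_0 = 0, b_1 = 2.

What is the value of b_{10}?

20

b_2 = 2·2 + -1·0 = 4
b_3 = 2·4 + -1·2 = 6
b_4 = 2·6 + -1·4 = 8
b_5 = 2·8 + -1·6 = 10
b_6 = 2·10 + -1·8 = 12
b_7 = 2·12 + -1·10 = 14
b_8 = 2·14 + -1·12 = 16
b_9 = 2·16 + -1·14 = 18
b_10 = 2·18 + -1·16 = 20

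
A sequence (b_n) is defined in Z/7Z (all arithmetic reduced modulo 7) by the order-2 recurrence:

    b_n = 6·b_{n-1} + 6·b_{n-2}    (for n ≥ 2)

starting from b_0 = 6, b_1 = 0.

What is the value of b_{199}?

b_2 = 6·0 + 6·6 = 1
b_3 = 6·1 + 6·0 = 6
b_4 = 6·6 + 6·1 = 0
(b_3, b_4) = (6, 0) = (b_0, b_1), so the sequence has period 3.
199 ≡ 1 (mod 3), hence b_199 = b_1 = 0.

0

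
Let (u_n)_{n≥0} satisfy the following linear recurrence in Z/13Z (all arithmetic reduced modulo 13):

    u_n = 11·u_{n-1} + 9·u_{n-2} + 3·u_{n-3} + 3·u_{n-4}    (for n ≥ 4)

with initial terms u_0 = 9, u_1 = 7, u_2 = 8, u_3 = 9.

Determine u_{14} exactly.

u_4 = 11·9 + 9·8 + 3·7 + 3·9 = 11
u_5 = 11·11 + 9·9 + 3·8 + 3·7 = 0
u_6 = 11·0 + 9·11 + 3·9 + 3·8 = 7
u_7 = 11·7 + 9·0 + 3·11 + 3·9 = 7
u_8 = 11·7 + 9·7 + 3·0 + 3·11 = 4
u_9 = 11·4 + 9·7 + 3·7 + 3·0 = 11
u_10 = 11·11 + 9·4 + 3·7 + 3·7 = 4
u_11 = 11·4 + 9·11 + 3·4 + 3·7 = 7
u_12 = 11·7 + 9·4 + 3·11 + 3·4 = 2
u_13 = 11·2 + 9·7 + 3·4 + 3·11 = 0
u_14 = 11·0 + 9·2 + 3·7 + 3·4 = 12

12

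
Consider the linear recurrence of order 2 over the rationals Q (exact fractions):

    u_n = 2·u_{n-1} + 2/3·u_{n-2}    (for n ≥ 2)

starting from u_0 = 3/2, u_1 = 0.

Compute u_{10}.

u_2 = 2·0 + 2/3·3/2 = 1
u_3 = 2·1 + 2/3·0 = 2
u_4 = 2·2 + 2/3·1 = 14/3
u_5 = 2·14/3 + 2/3·2 = 32/3
u_6 = 2·32/3 + 2/3·14/3 = 220/9
u_7 = 2·220/9 + 2/3·32/3 = 56
u_8 = 2·56 + 2/3·220/9 = 3464/27
u_9 = 2·3464/27 + 2/3·56 = 7936/27
u_10 = 2·7936/27 + 2/3·3464/27 = 54544/81

54544/81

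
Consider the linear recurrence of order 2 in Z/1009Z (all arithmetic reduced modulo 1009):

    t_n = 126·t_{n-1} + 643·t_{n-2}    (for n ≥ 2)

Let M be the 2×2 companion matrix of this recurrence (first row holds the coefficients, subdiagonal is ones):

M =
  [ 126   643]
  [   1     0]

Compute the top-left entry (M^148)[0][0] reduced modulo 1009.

(M^148)[0][0] is the top entry after applying M 148 times to the unit state (1, 0). Equivalently it is h_{149} for the auxiliary sequence (h_n) obeying the same recurrence with h_1 = 1 and h_i = 0 for 0 ≤ i < 1:
h_2 = 126·1 + 643·0 = 126
h_3 = 126·126 + 643·1 = 375
h_4 = 126·375 + 643·126 = 125
h_5 = 126·125 + 643·375 = 589
h_6 = 126·589 + 643·125 = 212
h_7 = 126·212 + 643·589 = 830
Continuing the recurrence:
  h_8 = 754;  h_9 = 87;  h_10 = 365;  h_11 = 22;  h_12 = 352;  h_13 = 985
  h_14 = 323;  h_15 = 41;  h_16 = 965;  h_17 = 639;  h_18 = 763;  h_19 = 497
  h_20 = 299;  h_21 = 59;  h_22 = 918;  h_23 = 237;  h_24 = 610;  h_25 = 208
  h_26 = 712;  h_27 = 467;  h_28 = 50;  h_29 = 854;  h_30 = 512;  h_31 = 162
  h_32 = 514;  h_33 = 427;  h_34 = 884;  h_35 = 507;  h_36 = 660;  h_37 = 516
  h_38 = 31;  h_39 = 706;  h_40 = 926;  h_41 = 549;  h_42 = 670;  h_43 = 530
  h_44 = 153;  h_45 = 864;  h_46 = 398;  h_47 = 300;  h_48 = 95;  h_49 = 43
  h_50 = 918;  h_51 = 39;  h_52 = 887;  h_53 = 624;  h_54 = 178;  h_55 = 889
  h_56 = 452;  h_57 = 981;  h_58 = 552;  h_59 = 89;  h_60 = 892;  h_61 = 107
  h_62 = 809;  h_63 = 214;  h_64 = 273;  h_65 = 470;  h_66 = 671;  h_67 = 309
  h_68 = 193;  h_69 = 16;  h_70 = 999;  h_71 = 956;  h_72 = 9;  h_73 = 352
  h_74 = 698;  h_75 = 485;  h_76 = 379;  h_77 = 405;  h_78 = 99;  h_79 = 459
  h_80 = 411;  h_81 = 836;  h_82 = 315;  h_83 = 90;  h_84 = 986;  h_85 = 486
  h_86 = 33;  h_87 = 839;  h_88 = 808;  h_89 = 570;  h_90 = 90;  h_91 = 484
  h_92 = 801;  h_93 = 466;  h_94 = 647;  h_95 = 767;  h_96 = 91;  h_97 = 147
  h_98 = 351;  h_99 = 514;  h_100 = 874;  h_101 = 702;  h_102 = 638;  h_103 = 31
  h_104 = 450;  h_105 = 958;  h_106 = 404;  h_107 = 958;  h_108 = 87;  h_109 = 367
  h_110 = 274;  h_111 = 93;  h_112 = 226;  h_113 = 492;  h_114 = 465;  h_115 = 607
  h_116 = 129;  h_117 = 937;  h_118 = 218;  h_119 = 343;  h_120 = 763;  h_121 = 870
  h_122 = 883;  h_123 = 692;  h_124 = 120;  h_125 = 981;  h_126 = 984;  h_127 = 35
  h_128 = 443;  h_129 = 630;  h_130 = 989;  h_131 = 988;  h_132 = 638;  h_133 = 291
  h_134 = 922;  h_135 = 585;  h_136 = 616;  h_137 = 730;  h_138 = 721;  h_139 = 241
  h_140 = 568;  h_141 = 515;  h_142 = 280;  h_143 = 158;  h_144 = 166;  h_145 = 421
  h_146 = 362;  h_147 = 498
h_148 = 126·498 + 643·362 = 886
h_149 = 126·886 + 643·498 = 1007

1007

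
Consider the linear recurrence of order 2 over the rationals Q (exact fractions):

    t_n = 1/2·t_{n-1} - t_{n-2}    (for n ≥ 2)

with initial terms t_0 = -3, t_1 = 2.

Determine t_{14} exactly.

t_2 = 1/2·2 + -1·-3 = 4
t_3 = 1/2·4 + -1·2 = 0
t_4 = 1/2·0 + -1·4 = -4
t_5 = 1/2·-4 + -1·0 = -2
t_6 = 1/2·-2 + -1·-4 = 3
t_7 = 1/2·3 + -1·-2 = 7/2
t_8 = 1/2·7/2 + -1·3 = -5/4
t_9 = 1/2·-5/4 + -1·7/2 = -33/8
t_10 = 1/2·-33/8 + -1·-5/4 = -13/16
t_11 = 1/2·-13/16 + -1·-33/8 = 119/32
t_12 = 1/2·119/32 + -1·-13/16 = 171/64
t_13 = 1/2·171/64 + -1·119/32 = -305/128
t_14 = 1/2·-305/128 + -1·171/64 = -989/256

-989/256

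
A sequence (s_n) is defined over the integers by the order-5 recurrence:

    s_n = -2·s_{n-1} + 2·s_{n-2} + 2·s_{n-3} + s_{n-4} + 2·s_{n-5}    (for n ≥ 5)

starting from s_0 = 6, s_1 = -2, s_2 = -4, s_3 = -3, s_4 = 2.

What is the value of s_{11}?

s_5 = -2·2 + 2·-3 + 2·-4 + 1·-2 + 2·6 = -8
s_6 = -2·-8 + 2·2 + 2·-3 + 1·-4 + 2·-2 = 6
s_7 = -2·6 + 2·-8 + 2·2 + 1·-3 + 2·-4 = -35
s_8 = -2·-35 + 2·6 + 2·-8 + 1·2 + 2·-3 = 62
s_9 = -2·62 + 2·-35 + 2·6 + 1·-8 + 2·2 = -186
s_10 = -2·-186 + 2·62 + 2·-35 + 1·6 + 2·-8 = 416
s_11 = -2·416 + 2·-186 + 2·62 + 1·-35 + 2·6 = -1103

-1103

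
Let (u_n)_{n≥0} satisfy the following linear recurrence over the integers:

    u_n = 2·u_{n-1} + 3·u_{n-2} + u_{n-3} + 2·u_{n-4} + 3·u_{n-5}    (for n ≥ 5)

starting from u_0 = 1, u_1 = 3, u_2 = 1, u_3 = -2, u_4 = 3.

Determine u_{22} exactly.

u_5 = 2·3 + 3·-2 + 1·1 + 2·3 + 3·1 = 10
u_6 = 2·10 + 3·3 + 1·-2 + 2·1 + 3·3 = 38
u_7 = 2·38 + 3·10 + 1·3 + 2·-2 + 3·1 = 108
u_8 = 2·108 + 3·38 + 1·10 + 2·3 + 3·-2 = 340
u_9 = 2·340 + 3·108 + 1·38 + 2·10 + 3·3 = 1071
u_10 = 2·1071 + 3·340 + 1·108 + 2·38 + 3·10 = 3376
u_11 = 2·3376 + 3·1071 + 1·340 + 2·108 + 3·38 = 10635
u_12 = 2·10635 + 3·3376 + 1·1071 + 2·340 + 3·108 = 33473
u_13 = 2·33473 + 3·10635 + 1·3376 + 2·1071 + 3·340 = 105389
u_14 = 2·105389 + 3·33473 + 1·10635 + 2·3376 + 3·1071 = 331797
u_15 = 2·331797 + 3·105389 + 1·33473 + 2·10635 + 3·3376 = 1044632
u_16 = 2·1044632 + 3·331797 + 1·105389 + 2·33473 + 3·10635 = 3288895
u_17 = 2·3288895 + 3·1044632 + 1·331797 + 2·105389 + 3·33473 = 10354680
u_18 = 2·10354680 + 3·3288895 + 1·1044632 + 2·331797 + 3·105389 = 32600438
u_19 = 2·32600438 + 3·10354680 + 1·3288895 + 2·1044632 + 3·331797 = 102638466
u_20 = 2·102638466 + 3·32600438 + 1·10354680 + 2·3288895 + 3·1044632 = 323144612
u_21 = 2·323144612 + 3·102638466 + 1·32600438 + 2·10354680 + 3·3288895 = 1017381105
u_22 = 2·1017381105 + 3·323144612 + 1·102638466 + 2·32600438 + 3·10354680 = 3203099428

3203099428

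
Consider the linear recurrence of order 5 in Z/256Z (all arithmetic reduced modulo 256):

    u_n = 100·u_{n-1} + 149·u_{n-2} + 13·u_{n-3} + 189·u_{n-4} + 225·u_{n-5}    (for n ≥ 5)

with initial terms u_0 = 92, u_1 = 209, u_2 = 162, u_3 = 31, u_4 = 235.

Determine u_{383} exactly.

u_5 = 100·235 + 149·31 + 13·162 + 189·209 + 225·92 = 58
u_6 = 100·58 + 149·235 + 13·31 + 189·162 + 225·209 = 77
u_7 = 100·77 + 149·58 + 13·235 + 189·31 + 225·162 = 10
u_8 = 100·10 + 149·77 + 13·58 + 189·235 + 225·31 = 105
u_9 = 100·105 + 149·10 + 13·77 + 189·58 + 225·235 = 28
u_10 = 100·28 + 149·105 + 13·10 + 189·77 + 225·58 = 98
Continuing the recurrence:
  u_11 = 248;  u_12 = 165;  u_13 = 187;  u_14 = 163;  u_15 = 30;  u_16 = 223
  u_17 = 237;  u_18 = 151;  u_19 = 169;  u_20 = 241;  u_21 = 36;  u_22 = 178
  u_23 = 53;  u_24 = 152;  u_25 = 168;  u_26 = 215;  u_27 = 15;  u_28 = 84
  u_29 = 22;  u_30 = 162;  u_31 = 100;  u_32 = 171;  u_33 = 76;  u_34 = 59
  u_35 = 45;  u_36 = 234;  u_37 = 255;  u_38 = 114;  u_39 = 233;  u_40 = 160
  u_41 = 212;  u_42 = 14;  u_43 = 51;  u_44 = 191;  u_45 = 37;  u_46 = 224
  u_47 = 177;  u_48 = 59;  u_49 = 161;  u_50 = 29;  u_51 = 149;  u_52 = 98
  u_53 = 50;  u_54 = 13;  u_55 = 166;  u_56 = 66;  u_57 = 27;  u_58 = 239
  u_59 = 104;  u_60 = 186;  u_61 = 68;  u_62 = 72;  u_63 = 253;  u_64 = 234
  u_65 = 255;  u_66 = 147;  u_67 = 202;  u_68 = 137;  u_69 = 122;  u_70 = 77
  u_71 = 96;  u_72 = 50;  u_73 = 204;  u_74 = 189;  u_75 = 167;  u_76 = 227
  u_77 = 6;  u_78 = 199;  u_79 = 41;  u_80 = 131;  u_81 = 21;  u_82 = 185
  u_83 = 80;  u_84 = 190;  u_85 = 209;  u_86 = 84;  u_87 = 196;  u_88 = 167
  u_89 = 223;  u_90 = 248;  u_91 = 174;  u_92 = 50;  u_93 = 208;  u_94 = 71
  u_95 = 196;  u_96 = 75;  u_97 = 125;  u_98 = 170;  u_99 = 19;  u_100 = 90
  u_101 = 13;  u_102 = 204;  u_103 = 68;  u_104 = 26;  u_105 = 203;  u_106 = 235
  u_107 = 197;  u_108 = 0;  u_109 = 81;  u_110 = 143;  u_111 = 253;  u_112 = 81
  u_113 = 245;  u_114 = 118;  u_115 = 70;  u_116 = 161;  u_117 = 178;  u_118 = 62
  u_119 = 99;  u_120 = 47;  u_121 = 12;  u_122 = 74;  u_123 = 220;  u_124 = 84
  u_125 = 201;  u_126 = 194;  u_127 = 127;  u_128 = 27;  u_129 = 138;  u_130 = 245
  u_131 = 170;  u_132 = 145;  u_133 = 164;  u_134 = 66;  u_135 = 112;  u_136 = 245
  u_137 = 195;  u_138 = 83;  u_139 = 14;  u_140 = 255;  u_141 = 69;  u_142 = 191
  u_143 = 1;  u_144 = 161;  u_145 = 60;  u_146 = 218;  u_147 = 221;  u_148 = 0
  u_149 = 128;  u_150 = 231;  u_151 = 127;  u_152 = 204;  u_153 = 214;  u_154 = 210
  u_155 = 188;  u_156 = 195;  u_157 = 140;  u_158 = 219;  u_159 = 77;  u_160 = 218
  u_161 = 215;  u_162 = 130;  u_163 = 81;  u_164 = 216;  u_165 = 116;  u_166 = 22
  u_167 = 35;  u_168 = 7;  u_169 = 181;  u_170 = 192;  u_171 = 225;  u_172 = 195
  u_173 = 169;  u_174 = 197;  u_175 = 21;  u_176 = 42;  u_177 = 202;  u_178 = 101
  u_179 = 206;  u_180 = 250;  u_181 = 187;  u_182 = 31;  u_183 = 128;  u_184 = 42
  u_185 = 68;  u_186 = 192;  u_187 = 117;  u_188 = 106;  u_189 = 95;  u_190 = 67
  u_191 = 250;  u_192 = 145;  u_193 = 218;  u_194 = 53;  u_195 = 104;  u_196 = 82
  u_197 = 164;  u_198 = 205;  u_199 = 15;  u_200 = 115;  u_201 = 54;  u_202 = 71
  u_203 = 65;  u_204 = 139;  u_205 = 173;  u_206 = 169;  u_207 = 40;  u_208 = 134
  u_209 = 25;  u_210 = 156;  u_211 = 92;  u_212 = 23;  u_213 = 175;  u_214 = 144
  u_215 = 78;  u_216 = 2;  u_217 = 232;  u_218 = 223;  u_219 = 100;  u_220 = 171
  u_221 = 93;  u_222 = 122;  u_223 = 75;  u_224 = 42;  u_225 = 53;  u_226 = 196
  u_227 = 36;  u_228 = 194;  u_229 = 187;  u_230 = 19;  u_231 = 245;  u_232 = 32
  u_233 = 161;  u_234 = 87;  u_235 = 229;  u_236 = 57;  u_237 = 245;  u_238 = 62
  u_239 = 62;  u_240 = 25;  u_241 = 250;  u_242 = 118;  u_243 = 35;  u_244 = 255
  u_245 = 132;  u_246 = 154;  u_247 = 124;  u_248 = 204;  u_249 = 65;  u_250 = 34
  u_251 = 95;  u_252 = 203;  u_253 = 154;  u_254 = 93;  u_255 = 74;  u_256 = 57
  u_257 = 44;  u_258 = 34;  u_259 = 40;  u_260 = 197;  u_261 = 139;  u_262 = 195
  u_263 = 126;  u_264 = 95;  u_265 = 29;  u_266 = 39;  u_267 = 89;  u_268 = 209
  u_269 = 84;  u_270 = 66;  u_271 = 69;  u_272 = 40;  u_273 = 216;  u_274 = 183
  u_275 = 47;  u_276 = 4;  u_277 = 214;  u_278 = 66;  u_279 = 20;  u_280 = 91
  u_281 = 12;  u_282 = 123;  u_283 = 109;  u_284 = 138;  u_285 = 111;  u_286 = 146
  u_287 = 57;  u_288 = 144;  u_289 = 20;  u_290 = 222;  u_291 = 19;  u_292 = 15
  u_293 = 133;  u_294 = 32;  u_295 = 209;  u_296 = 203;  u_297 = 241;  u_298 = 109
  u_299 = 149;  u_300 = 114;  u_301 = 34;  u_302 = 125;  u_303 = 54;  u_304 = 178
  u_305 = 155;  u_306 = 15;  u_307 = 216;  u_308 = 218;  u_309 = 132;  u_310 = 184
  u_311 = 109;  u_312 = 42;  u_313 = 63;  u_314 = 115;  u_315 = 234;  u_316 = 89
  u_317 = 58;  u_318 = 157;  u_319 = 112;  u_320 = 114;  u_321 = 188;  u_322 = 93
  u_323 = 55;  u_324 = 195;  u_325 = 230;  u_326 = 7;  u_327 = 217;  u_328 = 211
  u_329 = 69;  u_330 = 25;  u_331 = 0;  u_332 = 142;  u_333 = 33;  u_334 = 164
  u_335 = 116;  u_336 = 71;  u_337 = 191;  u_338 = 232;  u_339 = 46;  u_340 = 18
  u_341 = 0;  u_342 = 247;  u_343 = 68;  u_344 = 11;  u_345 = 61;  u_346 = 10
  u_347 = 67;  u_348 = 250;  u_349 = 221;  u_350 = 60;  u_351 = 4;  u_352 = 42
  u_353 = 171;  u_354 = 251;  u_355 = 101;  u_356 = 192;  u_357 = 177;  u_358 = 159
  u_359 = 13;  u_360 = 33;  u_361 = 245;  u_362 = 134;  u_363 = 246;  u_364 = 81
  u_365 = 130;  u_366 = 174;  u_367 = 35;  u_368 = 143;  u_369 = 60;  u_370 = 42
  u_371 = 92;  u_372 = 196;  u_373 = 57;  u_374 = 194;  u_375 = 191;  u_376 = 251
  u_377 = 106;  u_378 = 133;  u_379 = 234;  u_380 = 97;  u_381 = 180
u_382 = 100·180 + 149·97 + 13·234 + 189·133 + 225·106 = 2
u_383 = 100·2 + 149·180 + 13·97 + 189·234 + 225·133 = 32

32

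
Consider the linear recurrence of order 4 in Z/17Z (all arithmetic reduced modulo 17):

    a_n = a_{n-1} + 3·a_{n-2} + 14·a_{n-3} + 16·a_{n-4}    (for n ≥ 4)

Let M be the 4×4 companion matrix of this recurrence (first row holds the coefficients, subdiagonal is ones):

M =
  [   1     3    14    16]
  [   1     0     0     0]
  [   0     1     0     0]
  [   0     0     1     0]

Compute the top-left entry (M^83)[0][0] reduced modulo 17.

(M^83)[0][0] is the top entry after applying M 83 times to the unit state (1, 0, 0, 0). Equivalently it is h_{86} for the auxiliary sequence (h_n) obeying the same recurrence with h_3 = 1 and h_i = 0 for 0 ≤ i < 3:
h_4 = 1·1 + 3·0 + 14·0 + 16·0 = 1
h_5 = 1·1 + 3·1 + 14·0 + 16·0 = 4
h_6 = 1·4 + 3·1 + 14·1 + 16·0 = 4
h_7 = 1·4 + 3·4 + 14·1 + 16·1 = 12
h_8 = 1·12 + 3·4 + 14·4 + 16·1 = 11
h_9 = 1·11 + 3·12 + 14·4 + 16·4 = 14
h_10 = 1·14 + 3·11 + 14·12 + 16·4 = 7
h_11 = 1·7 + 3·14 + 14·11 + 16·12 = 4
h_12 = 1·4 + 3·7 + 14·14 + 16·11 = 6
h_13 = 1·6 + 3·4 + 14·7 + 16·14 = 0
h_14 = 1·0 + 3·6 + 14·4 + 16·7 = 16
h_15 = 1·16 + 3·0 + 14·6 + 16·4 = 11
h_16 = 1·11 + 3·16 + 14·0 + 16·6 = 2
h_17 = 1·2 + 3·11 + 14·16 + 16·0 = 4
h_18 = 1·4 + 3·2 + 14·11 + 16·16 = 12
h_19 = 1·12 + 3·4 + 14·2 + 16·11 = 7
h_20 = 1·7 + 3·12 + 14·4 + 16·2 = 12
h_21 = 1·12 + 3·7 + 14·12 + 16·4 = 10
h_22 = 1·10 + 3·12 + 14·7 + 16·12 = 13
h_23 = 1·13 + 3·10 + 14·12 + 16·7 = 0
h_24 = 1·0 + 3·13 + 14·10 + 16·12 = 14
h_25 = 1·14 + 3·0 + 14·13 + 16·10 = 16
h_26 = 1·16 + 3·14 + 14·0 + 16·13 = 11
h_27 = 1·11 + 3·16 + 14·14 + 16·0 = 0
h_28 = 1·0 + 3·11 + 14·16 + 16·14 = 5
h_29 = 1·5 + 3·0 + 14·11 + 16·16 = 7
h_30 = 1·7 + 3·5 + 14·0 + 16·11 = 11
h_31 = 1·11 + 3·7 + 14·5 + 16·0 = 0
h_32 = 1·0 + 3·11 + 14·7 + 16·5 = 7
h_33 = 1·7 + 3·0 + 14·11 + 16·7 = 1
h_34 = 1·1 + 3·7 + 14·0 + 16·11 = 11
h_35 = 1·11 + 3·1 + 14·7 + 16·0 = 10
h_36 = 1·10 + 3·11 + 14·1 + 16·7 = 16
h_37 = 1·16 + 3·10 + 14·11 + 16·1 = 12
h_38 = 1·12 + 3·16 + 14·10 + 16·11 = 2
h_39 = 1·2 + 3·12 + 14·16 + 16·10 = 14
h_40 = 1·14 + 3·2 + 14·12 + 16·16 = 2
h_41 = 1·2 + 3·14 + 14·2 + 16·12 = 9
h_42 = 1·9 + 3·2 + 14·14 + 16·2 = 5
h_43 = 1·5 + 3·9 + 14·2 + 16·14 = 12
h_44 = 1·12 + 3·5 + 14·9 + 16·2 = 15
h_45 = 1·15 + 3·12 + 14·5 + 16·9 = 10
h_46 = 1·10 + 3·15 + 14·12 + 16·5 = 14
h_47 = 1·14 + 3·10 + 14·15 + 16·12 = 4
h_48 = 1·4 + 3·14 + 14·10 + 16·15 = 1
h_49 = 1·1 + 3·4 + 14·14 + 16·10 = 12
h_50 = 1·12 + 3·1 + 14·4 + 16·14 = 6
h_51 = 1·6 + 3·12 + 14·1 + 16·4 = 1
h_52 = 1·1 + 3·6 + 14·12 + 16·1 = 16
h_53 = 1·16 + 3·1 + 14·6 + 16·12 = 6
h_54 = 1·6 + 3·16 + 14·1 + 16·6 = 11
h_55 = 1·11 + 3·6 + 14·16 + 16·1 = 14
h_56 = 1·14 + 3·11 + 14·6 + 16·16 = 13
h_57 = 1·13 + 3·14 + 14·11 + 16·6 = 16
h_58 = 1·16 + 3·13 + 14·14 + 16·11 = 2
h_59 = 1·2 + 3·16 + 14·13 + 16·14 = 14
h_60 = 1·14 + 3·2 + 14·16 + 16·13 = 10
h_61 = 1·10 + 3·14 + 14·2 + 16·16 = 13
h_62 = 1·13 + 3·10 + 14·14 + 16·2 = 16
h_63 = 1·16 + 3·13 + 14·10 + 16·14 = 11
h_64 = 1·11 + 3·16 + 14·13 + 16·10 = 10
h_65 = 1·10 + 3·11 + 14·16 + 16·13 = 16
h_66 = 1·16 + 3·10 + 14·11 + 16·16 = 14
h_67 = 1·14 + 3·16 + 14·10 + 16·11 = 4
h_68 = 1·4 + 3·14 + 14·16 + 16·10 = 5
h_69 = 1·5 + 3·4 + 14·14 + 16·16 = 10
h_70 = 1·10 + 3·5 + 14·4 + 16·14 = 16
h_71 = 1·16 + 3·10 + 14·5 + 16·4 = 10
h_72 = 1·10 + 3·16 + 14·10 + 16·5 = 6
h_73 = 1·6 + 3·10 + 14·16 + 16·10 = 12
h_74 = 1·12 + 3·6 + 14·10 + 16·16 = 1
h_75 = 1·1 + 3·12 + 14·6 + 16·10 = 9
h_76 = 1·9 + 3·1 + 14·12 + 16·6 = 4
h_77 = 1·4 + 3·9 + 14·1 + 16·12 = 16
h_78 = 1·16 + 3·4 + 14·9 + 16·1 = 0
h_79 = 1·0 + 3·16 + 14·4 + 16·9 = 10
h_80 = 1·10 + 3·0 + 14·16 + 16·4 = 9
h_81 = 1·9 + 3·10 + 14·0 + 16·16 = 6
h_82 = 1·6 + 3·9 + 14·10 + 16·0 = 3
h_83 = 1·3 + 3·6 + 14·9 + 16·10 = 1
h_84 = 1·1 + 3·3 + 14·6 + 16·9 = 0
h_85 = 1·0 + 3·1 + 14·3 + 16·6 = 5
h_86 = 1·5 + 3·0 + 14·1 + 16·3 = 16

16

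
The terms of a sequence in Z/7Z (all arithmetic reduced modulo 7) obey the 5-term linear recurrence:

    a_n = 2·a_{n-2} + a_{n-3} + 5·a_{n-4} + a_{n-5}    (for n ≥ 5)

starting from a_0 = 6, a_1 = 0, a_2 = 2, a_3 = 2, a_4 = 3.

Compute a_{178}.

a_5 = 0·3 + 2·2 + 1·2 + 5·0 + 1·6 = 5
a_6 = 0·5 + 2·3 + 1·2 + 5·2 + 1·0 = 4
a_7 = 0·4 + 2·5 + 1·3 + 5·2 + 1·2 = 4
a_8 = 0·4 + 2·4 + 1·5 + 5·3 + 1·2 = 2
a_9 = 0·2 + 2·4 + 1·4 + 5·5 + 1·3 = 5
a_10 = 0·5 + 2·2 + 1·4 + 5·4 + 1·5 = 5
Continuing the recurrence:
  a_11 = 1;  a_12 = 1;  a_13 = 6;  a_14 = 5;  a_15 = 2;  a_16 = 1
  a_17 = 5;  a_18 = 0;  a_19 = 5;  a_20 = 5;  a_21 = 1;  a_22 = 6
  a_23 = 4;  a_24 = 1;  a_25 = 3;  a_26 = 2;  a_27 = 5;  a_28 = 2
  a_29 = 0;  a_30 = 1;  a_31 = 1;  a_32 = 3;  a_33 = 5;  a_34 = 5
  a_35 = 5;  a_36 = 3;  a_37 = 1;  a_38 = 6;  a_39 = 0;  a_40 = 5
  a_41 = 0;  a_42 = 6;  a_43 = 4;  a_44 = 2;  a_45 = 5;  a_46 = 3
  a_47 = 3;  a_48 = 4;  a_49 = 1;  a_50 = 3;  a_51 = 3;  a_52 = 2
  a_53 = 4;  a_54 = 2;  a_55 = 0;  a_56 = 0;  a_57 = 3;  a_58 = 0
  a_59 = 1;  a_60 = 3;  a_61 = 3;  a_62 = 3;  a_63 = 0;  a_64 = 4
  a_65 = 0;  a_66 = 5;  a_67 = 0;  a_68 = 2;  a_69 = 2;  a_70 = 1
  a_71 = 4;  a_72 = 0;  a_73 = 0;  a_74 = 4;  a_75 = 0;  a_76 = 5
  a_77 = 4;  a_78 = 2;  a_79 = 3;  a_80 = 5;  a_81 = 5;  a_82 = 6
  a_83 = 4;  a_84 = 3;  a_85 = 2;  a_86 = 3;  a_87 = 5;  a_88 = 6
  a_89 = 5;  a_90 = 6;  a_91 = 2;  a_92 = 3;  a_93 = 6;  a_94 = 1
  a_95 = 3;  a_96 = 4;  a_97 = 5;  a_98 = 1;  a_99 = 2;  a_100 = 2
  a_101 = 6;  a_102 = 2;  a_103 = 4;  a_104 = 1;  a_105 = 0;  a_106 = 1
  a_107 = 2;  a_108 = 4;  a_109 = 6;  a_110 = 1;  a_111 = 6;  a_112 = 2
  a_113 = 5;  a_114 = 0;  a_115 = 1;  a_116 = 0;  a_117 = 1;  a_118 = 6
  a_119 = 0;  a_120 = 0;  a_121 = 4;  a_122 = 3;  a_123 = 0;  a_124 = 3
  a_125 = 2;  a_126 = 4;  a_127 = 3;  a_128 = 4;  a_129 = 2;  a_130 = 5
  a_131 = 6;  a_132 = 0;  a_133 = 3;  a_134 = 5;  a_135 = 6;  a_136 = 5
  a_137 = 4;  a_138 = 2;  a_139 = 6;  a_140 = 4;  a_141 = 4;  a_142 = 0
  a_143 = 2;  a_144 = 2;  a_145 = 0;  a_146 = 3;  a_147 = 5;  a_148 = 4
  a_149 = 1;  a_150 = 0;  a_151 = 6;  a_152 = 5;  a_153 = 0;  a_154 = 3
  a_155 = 0;  a_156 = 2;  a_157 = 1;  a_158 = 5;  a_159 = 0;  a_160 = 0
  a_161 = 5;  a_162 = 5;  a_163 = 1;  a_164 = 1;  a_165 = 4;  a_166 = 5
  a_167 = 5;  a_168 = 6;  a_169 = 1;  a_170 = 4;  a_171 = 3;  a_172 = 2
  a_173 = 0;  a_174 = 0;  a_175 = 0;  a_176 = 6
a_177 = 0·6 + 2·0 + 1·0 + 5·0 + 1·2 = 2
a_178 = 0·2 + 2·6 + 1·0 + 5·0 + 1·0 = 5

5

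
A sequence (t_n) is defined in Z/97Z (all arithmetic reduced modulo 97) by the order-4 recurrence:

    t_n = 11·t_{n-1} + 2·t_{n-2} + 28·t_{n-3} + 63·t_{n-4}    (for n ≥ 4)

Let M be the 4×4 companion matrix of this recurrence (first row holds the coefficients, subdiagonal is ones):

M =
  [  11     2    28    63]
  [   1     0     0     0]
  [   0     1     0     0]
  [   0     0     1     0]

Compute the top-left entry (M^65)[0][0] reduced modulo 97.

75

(M^65)[0][0] is the top entry after applying M 65 times to the unit state (1, 0, 0, 0). Equivalently it is h_{68} for the auxiliary sequence (h_n) obeying the same recurrence with h_3 = 1 and h_i = 0 for 0 ≤ i < 3:
h_4 = 11·1 + 2·0 + 28·0 + 63·0 = 11
h_5 = 11·11 + 2·1 + 28·0 + 63·0 = 26
h_6 = 11·26 + 2·11 + 28·1 + 63·0 = 45
h_7 = 11·45 + 2·26 + 28·11 + 63·1 = 45
h_8 = 11·45 + 2·45 + 28·26 + 63·11 = 66
h_9 = 11·66 + 2·45 + 28·45 + 63·26 = 28
h_10 = 11·28 + 2·66 + 28·45 + 63·45 = 73
h_11 = 11·73 + 2·28 + 28·66 + 63·45 = 13
h_12 = 11·13 + 2·73 + 28·28 + 63·66 = 90
h_13 = 11·90 + 2·13 + 28·73 + 63·28 = 71
h_14 = 11·71 + 2·90 + 28·13 + 63·73 = 7
h_15 = 11·7 + 2·71 + 28·90 + 63·13 = 66
h_16 = 11·66 + 2·7 + 28·71 + 63·90 = 56
h_17 = 11·56 + 2·66 + 28·7 + 63·71 = 82
h_18 = 11·82 + 2·56 + 28·66 + 63·7 = 5
h_19 = 11·5 + 2·82 + 28·56 + 63·66 = 28
h_20 = 11·28 + 2·5 + 28·82 + 63·56 = 31
h_21 = 11·31 + 2·28 + 28·5 + 63·82 = 77
h_22 = 11·77 + 2·31 + 28·28 + 63·5 = 68
h_23 = 11·68 + 2·77 + 28·31 + 63·28 = 42
h_24 = 11·42 + 2·68 + 28·77 + 63·31 = 51
h_25 = 11·51 + 2·42 + 28·68 + 63·77 = 28
h_26 = 11·28 + 2·51 + 28·42 + 63·68 = 50
h_27 = 11·50 + 2·28 + 28·51 + 63·42 = 24
h_28 = 11·24 + 2·50 + 28·28 + 63·51 = 93
h_29 = 11·93 + 2·24 + 28·50 + 63·28 = 64
h_30 = 11·64 + 2·93 + 28·24 + 63·50 = 56
h_31 = 11·56 + 2·64 + 28·93 + 63·24 = 10
h_32 = 11·10 + 2·56 + 28·64 + 63·93 = 16
h_33 = 11·16 + 2·10 + 28·56 + 63·64 = 73
h_34 = 11·73 + 2·16 + 28·10 + 63·56 = 84
h_35 = 11·84 + 2·73 + 28·16 + 63·10 = 14
h_36 = 11·14 + 2·84 + 28·73 + 63·16 = 76
h_37 = 11·76 + 2·14 + 28·84 + 63·73 = 55
h_38 = 11·55 + 2·76 + 28·14 + 63·84 = 39
h_39 = 11·39 + 2·55 + 28·76 + 63·14 = 57
h_40 = 11·57 + 2·39 + 28·55 + 63·76 = 49
h_41 = 11·49 + 2·57 + 28·39 + 63·55 = 69
h_42 = 11·69 + 2·49 + 28·57 + 63·39 = 60
h_43 = 11·60 + 2·69 + 28·49 + 63·57 = 38
h_44 = 11·38 + 2·60 + 28·69 + 63·49 = 28
h_45 = 11·28 + 2·38 + 28·60 + 63·69 = 9
h_46 = 11·9 + 2·28 + 28·38 + 63·60 = 52
h_47 = 11·52 + 2·9 + 28·28 + 63·38 = 82
h_48 = 11·82 + 2·52 + 28·9 + 63·28 = 15
h_49 = 11·15 + 2·82 + 28·52 + 63·9 = 24
h_50 = 11·24 + 2·15 + 28·82 + 63·52 = 46
h_51 = 11·46 + 2·24 + 28·15 + 63·82 = 29
h_52 = 11·29 + 2·46 + 28·24 + 63·15 = 88
h_53 = 11·88 + 2·29 + 28·46 + 63·24 = 43
h_54 = 11·43 + 2·88 + 28·29 + 63·46 = 91
h_55 = 11·91 + 2·43 + 28·88 + 63·29 = 43
h_56 = 11·43 + 2·91 + 28·43 + 63·88 = 31
h_57 = 11·31 + 2·43 + 28·91 + 63·43 = 58
h_58 = 11·58 + 2·31 + 28·43 + 63·91 = 71
h_59 = 11·71 + 2·58 + 28·31 + 63·43 = 12
h_60 = 11·12 + 2·71 + 28·58 + 63·31 = 68
h_61 = 11·68 + 2·12 + 28·71 + 63·58 = 12
h_62 = 11·12 + 2·68 + 28·12 + 63·71 = 33
h_63 = 11·33 + 2·12 + 28·68 + 63·12 = 40
h_64 = 11·40 + 2·33 + 28·12 + 63·68 = 82
h_65 = 11·82 + 2·40 + 28·33 + 63·12 = 43
h_66 = 11·43 + 2·82 + 28·40 + 63·33 = 53
h_67 = 11·53 + 2·43 + 28·82 + 63·40 = 53
h_68 = 11·53 + 2·53 + 28·43 + 63·82 = 75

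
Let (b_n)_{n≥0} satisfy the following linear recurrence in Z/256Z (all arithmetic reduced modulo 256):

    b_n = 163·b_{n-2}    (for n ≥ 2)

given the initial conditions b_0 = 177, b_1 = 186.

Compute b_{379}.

14

b_2 = 0·186 + 163·177 = 179
b_3 = 0·179 + 163·186 = 110
b_4 = 0·110 + 163·179 = 249
b_5 = 0·249 + 163·110 = 10
b_6 = 0·10 + 163·249 = 139
b_7 = 0·139 + 163·10 = 94
b_8 = 0·94 + 163·139 = 129
b_9 = 0·129 + 163·94 = 218
b_10 = 0·218 + 163·129 = 35
b_11 = 0·35 + 163·218 = 206
b_12 = 0·206 + 163·35 = 73
b_13 = 0·73 + 163·206 = 42
b_14 = 0·42 + 163·73 = 123
b_15 = 0·123 + 163·42 = 190
b_16 = 0·190 + 163·123 = 81
b_17 = 0·81 + 163·190 = 250
b_18 = 0·250 + 163·81 = 147
b_19 = 0·147 + 163·250 = 46
b_20 = 0·46 + 163·147 = 153
b_21 = 0·153 + 163·46 = 74
b_22 = 0·74 + 163·153 = 107
b_23 = 0·107 + 163·74 = 30
b_24 = 0·30 + 163·107 = 33
b_25 = 0·33 + 163·30 = 26
b_26 = 0·26 + 163·33 = 3
b_27 = 0·3 + 163·26 = 142
b_28 = 0·142 + 163·3 = 233
b_29 = 0·233 + 163·142 = 106
b_30 = 0·106 + 163·233 = 91
b_31 = 0·91 + 163·106 = 126
b_32 = 0·126 + 163·91 = 241
b_33 = 0·241 + 163·126 = 58
b_34 = 0·58 + 163·241 = 115
b_35 = 0·115 + 163·58 = 238
b_36 = 0·238 + 163·115 = 57
b_37 = 0·57 + 163·238 = 138
b_38 = 0·138 + 163·57 = 75
b_39 = 0·75 + 163·138 = 222
b_40 = 0·222 + 163·75 = 193
b_41 = 0·193 + 163·222 = 90
b_42 = 0·90 + 163·193 = 227
b_43 = 0·227 + 163·90 = 78
b_44 = 0·78 + 163·227 = 137
b_45 = 0·137 + 163·78 = 170
b_46 = 0·170 + 163·137 = 59
b_47 = 0·59 + 163·170 = 62
b_48 = 0·62 + 163·59 = 145
b_49 = 0·145 + 163·62 = 122
b_50 = 0·122 + 163·145 = 83
b_51 = 0·83 + 163·122 = 174
b_52 = 0·174 + 163·83 = 217
b_53 = 0·217 + 163·174 = 202
b_54 = 0·202 + 163·217 = 43
b_55 = 0·43 + 163·202 = 158
b_56 = 0·158 + 163·43 = 97
b_57 = 0·97 + 163·158 = 154
b_58 = 0·154 + 163·97 = 195
b_59 = 0·195 + 163·154 = 14
b_60 = 0·14 + 163·195 = 41
b_61 = 0·41 + 163·14 = 234
b_62 = 0·234 + 163·41 = 27
b_63 = 0·27 + 163·234 = 254
b_64 = 0·254 + 163·27 = 49
b_65 = 0·49 + 163·254 = 186
b_66 = 0·186 + 163·49 = 51
b_67 = 0·51 + 163·186 = 110
b_68 = 0·110 + 163·51 = 121
b_69 = 0·121 + 163·110 = 10
b_70 = 0·10 + 163·121 = 11
b_71 = 0·11 + 163·10 = 94
b_72 = 0·94 + 163·11 = 1
b_73 = 0·1 + 163·94 = 218
b_74 = 0·218 + 163·1 = 163
b_75 = 0·163 + 163·218 = 206
b_76 = 0·206 + 163·163 = 201
b_77 = 0·201 + 163·206 = 42
b_78 = 0·42 + 163·201 = 251
b_79 = 0·251 + 163·42 = 190
b_80 = 0·190 + 163·251 = 209
b_81 = 0·209 + 163·190 = 250
b_82 = 0·250 + 163·209 = 19
b_83 = 0·19 + 163·250 = 46
b_84 = 0·46 + 163·19 = 25
b_85 = 0·25 + 163·46 = 74
b_86 = 0·74 + 163·25 = 235
b_87 = 0·235 + 163·74 = 30
b_88 = 0·30 + 163·235 = 161
b_89 = 0·161 + 163·30 = 26
b_90 = 0·26 + 163·161 = 131
b_91 = 0·131 + 163·26 = 142
b_92 = 0·142 + 163·131 = 105
b_93 = 0·105 + 163·142 = 106
b_94 = 0·106 + 163·105 = 219
b_95 = 0·219 + 163·106 = 126
b_96 = 0·126 + 163·219 = 113
b_97 = 0·113 + 163·126 = 58
b_98 = 0·58 + 163·113 = 243
b_99 = 0·243 + 163·58 = 238
b_100 = 0·238 + 163·243 = 185
b_101 = 0·185 + 163·238 = 138
b_102 = 0·138 + 163·185 = 203
b_103 = 0·203 + 163·138 = 222
b_104 = 0·222 + 163·203 = 65
b_105 = 0·65 + 163·222 = 90
b_106 = 0·90 + 163·65 = 99
b_107 = 0·99 + 163·90 = 78
b_108 = 0·78 + 163·99 = 9
b_109 = 0·9 + 163·78 = 170
b_110 = 0·170 + 163·9 = 187
b_111 = 0·187 + 163·170 = 62
b_112 = 0·62 + 163·187 = 17
b_113 = 0·17 + 163·62 = 122
b_114 = 0·122 + 163·17 = 211
b_115 = 0·211 + 163·122 = 174
b_116 = 0·174 + 163·211 = 89
b_117 = 0·89 + 163·174 = 202
b_118 = 0·202 + 163·89 = 171
b_119 = 0·171 + 163·202 = 158
b_120 = 0·158 + 163·171 = 225
b_121 = 0·225 + 163·158 = 154
b_122 = 0·154 + 163·225 = 67
b_123 = 0·67 + 163·154 = 14
b_124 = 0·14 + 163·67 = 169
b_125 = 0·169 + 163·14 = 234
b_126 = 0·234 + 163·169 = 155
b_127 = 0·155 + 163·234 = 254
b_128 = 0·254 + 163·155 = 177
b_129 = 0·177 + 163·254 = 186
(b_128, b_129) = (177, 186) = (b_0, b_1), so the sequence has period 128.
379 ≡ 123 (mod 128), hence b_379 = b_123 = 14.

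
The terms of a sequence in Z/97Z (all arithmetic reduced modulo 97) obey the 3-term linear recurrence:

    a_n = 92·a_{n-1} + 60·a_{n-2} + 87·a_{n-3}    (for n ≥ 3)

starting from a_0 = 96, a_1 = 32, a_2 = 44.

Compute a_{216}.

a_3 = 92·44 + 60·32 + 87·96 = 61
a_4 = 92·61 + 60·44 + 87·32 = 75
a_5 = 92·75 + 60·61 + 87·44 = 32
a_6 = 92·32 + 60·75 + 87·61 = 44
a_7 = 92·44 + 60·32 + 87·75 = 77
a_8 = 92·77 + 60·44 + 87·32 = 92
Continuing the recurrence:
  a_9 = 34;  a_10 = 21;  a_11 = 45;  a_12 = 16;  a_13 = 82;  a_14 = 3
  a_15 = 89;  a_16 = 79;  a_17 = 65;  a_18 = 33;  a_19 = 35;  a_20 = 88
  a_21 = 69;  a_22 = 26;  a_23 = 26;  a_24 = 61;  a_25 = 25;  a_26 = 74
  a_27 = 35;  a_28 = 38;  a_29 = 6;  a_30 = 57;  a_31 = 83;  a_32 = 35
  a_33 = 64;  a_34 = 77;  a_35 = 1;  a_36 = 95;  a_37 = 76;  a_38 = 72
  a_39 = 49;  a_40 = 17;  a_41 = 1;  a_42 = 40;  a_43 = 78;  a_44 = 60
  a_45 = 3;  a_46 = 89;  a_47 = 8;  a_48 = 32;  a_49 = 12;  a_50 = 34
  a_51 = 36;  a_52 = 91;  a_53 = 7;  a_54 = 21;  a_55 = 84;  a_56 = 91
  a_57 = 10;  a_58 = 11;  a_59 = 23;  a_60 = 57;  a_61 = 15;  a_62 = 11
  a_63 = 81;  a_64 = 8;  a_65 = 54;  a_66 = 79;  a_67 = 49;  a_68 = 75
  a_69 = 29;  a_70 = 82;  a_71 = 95;  a_72 = 81;  a_73 = 13;  a_74 = 62
  a_75 = 48;  a_76 = 52;  a_77 = 60;  a_78 = 12;  a_79 = 13;  a_80 = 55
  a_81 = 94;  a_82 = 81;  a_83 = 29;  a_84 = 89;  a_85 = 0;  a_86 = 6
  a_87 = 50;  a_88 = 13;  a_89 = 62;  a_90 = 67;  a_91 = 54;  a_92 = 26
  a_93 = 15;  a_94 = 72;  a_95 = 86;  a_96 = 54;  a_97 = 96;  a_98 = 57
  a_99 = 85;  a_100 = 95;  a_101 = 78;  a_102 = 95;  a_103 = 54;  a_104 = 91
  a_105 = 89;  a_106 = 13;  a_107 = 0;  a_108 = 84;  a_109 = 32;  a_110 = 30
  a_111 = 57;  a_112 = 31;  a_113 = 55;  a_114 = 45;  a_115 = 49;  a_116 = 62
  a_117 = 46;  a_118 = 90;  a_119 = 41;  a_120 = 79;  a_121 = 1;  a_122 = 57
  a_123 = 52;  a_124 = 46;  a_125 = 89;  a_126 = 49;  a_127 = 76;  a_128 = 21
  a_129 = 85;  a_130 = 75;  a_131 = 53;  a_132 = 87;  a_133 = 55;  a_134 = 50
  a_135 = 46;  a_136 = 86;  a_137 = 84;  a_138 = 12;  a_139 = 46;  a_140 = 38
  a_141 = 25;  a_142 = 46;  a_143 = 17;  a_144 = 0;  a_145 = 75;  a_146 = 37
  a_147 = 47;  a_148 = 71;  a_149 = 58;  a_150 = 8;  a_151 = 14;  a_152 = 24
  a_153 = 58;  a_154 = 40;  a_155 = 33;  a_156 = 6;  a_157 = 95;  a_158 = 40
  a_159 = 8;  a_160 = 52;  a_161 = 14;  a_162 = 60;  a_163 = 20;  a_164 = 62
  a_165 = 96;  a_166 = 33;  a_167 = 28;  a_168 = 7;  a_169 = 54;  a_170 = 64
  a_171 = 37;  a_172 = 11;  a_173 = 70;  a_174 = 37;  a_175 = 25;  a_176 = 37
  a_177 = 72;  a_178 = 58;  a_179 = 71;  a_180 = 77;  a_181 = 94;  a_182 = 45
  a_183 = 86;  a_184 = 69;  a_185 = 0;  a_186 = 79;  a_187 = 79;  a_188 = 77
  a_189 = 73;  a_190 = 70;  a_191 = 59;  a_192 = 71;  a_193 = 60;  a_194 = 72
  a_195 = 8;  a_196 = 91;  a_197 = 81;  a_198 = 28;  a_199 = 27;  a_200 = 56
  a_201 = 90;  a_202 = 21;  a_203 = 79;  a_204 = 62;  a_205 = 49;  a_206 = 66
  a_207 = 50;  a_208 = 19;  a_209 = 14;  a_210 = 85;  a_211 = 31;  a_212 = 52
  a_213 = 71;  a_214 = 30
a_215 = 92·30 + 60·71 + 87·52 = 1
a_216 = 92·1 + 60·30 + 87·71 = 18

18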